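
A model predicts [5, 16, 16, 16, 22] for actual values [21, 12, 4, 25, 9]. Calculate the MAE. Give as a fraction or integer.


MAE = (1/5) * (|21-5|=16 + |12-16|=4 + |4-16|=12 + |25-16|=9 + |9-22|=13). Sum = 54. MAE = 54/5.

54/5


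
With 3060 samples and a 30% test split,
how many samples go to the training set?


Test set = 3060 * 30% = 918. Training set = 3060 - 918 = 2142.

2142


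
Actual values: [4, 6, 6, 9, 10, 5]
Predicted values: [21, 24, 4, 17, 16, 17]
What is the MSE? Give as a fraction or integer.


MSE = (1/6) * ((4-21)^2=289 + (6-24)^2=324 + (6-4)^2=4 + (9-17)^2=64 + (10-16)^2=36 + (5-17)^2=144). Sum = 861. MSE = 287/2.

287/2


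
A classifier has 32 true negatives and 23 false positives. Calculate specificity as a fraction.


Specificity = TN / (TN + FP) = 32 / 55 = 32/55.

32/55


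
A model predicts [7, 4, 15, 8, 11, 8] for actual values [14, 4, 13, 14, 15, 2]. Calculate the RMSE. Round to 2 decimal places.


MSE = 23.5000. RMSE = sqrt(23.5000) = 4.85.

4.85


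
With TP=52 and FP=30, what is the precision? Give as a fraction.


Precision = TP / (TP + FP) = 52 / 82 = 26/41.

26/41


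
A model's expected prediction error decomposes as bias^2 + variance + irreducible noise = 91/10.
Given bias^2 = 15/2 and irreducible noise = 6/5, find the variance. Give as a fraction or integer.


Total error = bias^2 + variance + irreducible noise. So variance = 91/10 - 15/2 - 6/5 = 2/5.

2/5


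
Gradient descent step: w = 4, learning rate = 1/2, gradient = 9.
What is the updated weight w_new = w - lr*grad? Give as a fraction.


w_new = 4 - 1/2 * 9 = 4 - 9/2 = -1/2.

-1/2


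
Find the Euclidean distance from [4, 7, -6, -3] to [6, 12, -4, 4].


d = sqrt(sum of squared differences). (4-6)^2=4, (7-12)^2=25, (-6--4)^2=4, (-3-4)^2=49. Sum = 82.

sqrt(82)


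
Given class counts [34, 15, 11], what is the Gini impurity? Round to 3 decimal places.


Total = 60. Proportions: 34/60, 15/60, 11/60. sum(p_i^2) = 0.4172. Gini = 1 - 0.4172 = 0.5828, which rounds to 0.583.

0.583


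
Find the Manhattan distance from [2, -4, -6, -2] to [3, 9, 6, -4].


d = sum of absolute differences: |2-3|=1 + |-4-9|=13 + |-6-6|=12 + |-2--4|=2 = 28.

28


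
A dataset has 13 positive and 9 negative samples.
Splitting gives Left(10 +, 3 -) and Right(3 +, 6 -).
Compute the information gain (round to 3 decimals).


H(parent) = 0.9760. H(left) = 0.7793, H(right) = 0.9183. Weighted = (13/22)*0.7793 + (9/22)*0.9183 = 0.8362. IG = 0.9760 - 0.8362 = 0.1398, which rounds to 0.140.

0.140


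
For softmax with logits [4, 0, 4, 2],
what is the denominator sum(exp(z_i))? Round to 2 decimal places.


Denom = e^4=54.5982 + e^0=1.0000 + e^4=54.5982 + e^2=7.3891. Sum = 117.5855, which rounds to 117.59.

117.59


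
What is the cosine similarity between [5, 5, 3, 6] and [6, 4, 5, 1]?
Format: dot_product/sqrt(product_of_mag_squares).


dot = 71. |a|^2 = 95, |b|^2 = 78. cos = 71/sqrt(7410).

71/sqrt(7410)


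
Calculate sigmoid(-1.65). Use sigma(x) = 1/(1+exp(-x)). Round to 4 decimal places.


sigma(-1.65) = 1/(1+e^(1.65)) = 1/(1+5.206980) = 1/6.206980 = 0.1611.

0.1611


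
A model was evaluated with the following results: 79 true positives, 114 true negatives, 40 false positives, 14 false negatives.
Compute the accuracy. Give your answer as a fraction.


Accuracy = (TP + TN) / (TP + TN + FP + FN) = (79 + 114) / 247 = 193/247.

193/247


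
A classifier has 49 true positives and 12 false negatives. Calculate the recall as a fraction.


Recall = TP / (TP + FN) = 49 / 61 = 49/61.

49/61


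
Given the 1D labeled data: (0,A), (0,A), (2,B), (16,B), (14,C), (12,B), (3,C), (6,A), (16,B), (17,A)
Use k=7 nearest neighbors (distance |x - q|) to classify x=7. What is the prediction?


Distances: |0-7|=7, |0-7|=7, |2-7|=5, |16-7|=9, |14-7|=7, |12-7|=5, |3-7|=4, |6-7|=1, |16-7|=9, |17-7|=10. 7 nearest: (6,A), (3,C), (2,B), (12,B), (0,A), (0,A), (14,C). Counts: {'A': 3, 'C': 2, 'B': 2}. Majority class: A.

A


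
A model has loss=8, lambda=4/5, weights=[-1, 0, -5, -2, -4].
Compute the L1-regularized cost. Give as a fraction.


L1 norm = sum(|w|) = 12. J = 8 + 4/5 * 12 = 88/5.

88/5


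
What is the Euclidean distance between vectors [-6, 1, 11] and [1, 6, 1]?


d = sqrt(sum of squared differences). (-6-1)^2=49, (1-6)^2=25, (11-1)^2=100. Sum = 174.

sqrt(174)


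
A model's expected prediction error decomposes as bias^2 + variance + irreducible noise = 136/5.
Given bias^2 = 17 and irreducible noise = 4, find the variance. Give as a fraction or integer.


Total error = bias^2 + variance + irreducible noise. So variance = 136/5 - 17 - 4 = 31/5.

31/5


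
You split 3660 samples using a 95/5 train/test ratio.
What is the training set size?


Test set = 3660 * 5% = 183. Training set = 3660 - 183 = 3477.

3477


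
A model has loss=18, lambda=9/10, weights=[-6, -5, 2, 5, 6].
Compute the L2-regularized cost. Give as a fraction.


L2 sq norm = sum(w^2) = 126. J = 18 + 9/10 * 126 = 657/5.

657/5


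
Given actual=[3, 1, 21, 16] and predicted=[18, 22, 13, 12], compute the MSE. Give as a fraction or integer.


MSE = (1/4) * ((3-18)^2=225 + (1-22)^2=441 + (21-13)^2=64 + (16-12)^2=16). Sum = 746. MSE = 373/2.

373/2


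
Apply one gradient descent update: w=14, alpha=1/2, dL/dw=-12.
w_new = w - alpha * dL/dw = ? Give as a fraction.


w_new = 14 - 1/2 * -12 = 14 - -6 = 20.

20


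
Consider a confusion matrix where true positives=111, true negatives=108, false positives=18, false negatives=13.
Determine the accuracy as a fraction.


Accuracy = (TP + TN) / (TP + TN + FP + FN) = (111 + 108) / 250 = 219/250.

219/250


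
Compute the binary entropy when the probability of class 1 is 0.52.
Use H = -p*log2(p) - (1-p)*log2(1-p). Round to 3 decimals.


H = -0.52*log2(0.52) - 0.48*log2(0.48) = 0.999.

0.999


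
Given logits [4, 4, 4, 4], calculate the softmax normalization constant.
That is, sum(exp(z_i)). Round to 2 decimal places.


Denom = e^4=54.5982 + e^4=54.5982 + e^4=54.5982 + e^4=54.5982. Sum = 218.3928, which rounds to 218.39.

218.39


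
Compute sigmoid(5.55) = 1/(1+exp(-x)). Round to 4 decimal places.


sigma(5.55) = 1/(1+e^(-5.55)) = 1/(1+0.003887) = 1/1.003887 = 0.9961.

0.9961


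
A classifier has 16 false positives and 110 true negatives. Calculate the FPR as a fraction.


FPR = FP / (FP + TN) = 16 / 126 = 8/63.

8/63


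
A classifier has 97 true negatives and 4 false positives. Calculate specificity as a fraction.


Specificity = TN / (TN + FP) = 97 / 101 = 97/101.

97/101


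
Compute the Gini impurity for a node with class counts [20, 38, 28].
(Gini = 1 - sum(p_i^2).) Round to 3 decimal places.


Total = 86. Proportions: 20/86, 38/86, 28/86. sum(p_i^2) = 0.3553. Gini = 1 - 0.3553 = 0.6447, which rounds to 0.645.

0.645


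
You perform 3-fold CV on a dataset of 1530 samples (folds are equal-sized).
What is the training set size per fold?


Each validation fold has 1530/3 = 510 samples. Training set = 1530 - 510 = 1020.

1020


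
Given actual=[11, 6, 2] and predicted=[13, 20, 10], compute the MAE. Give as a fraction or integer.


MAE = (1/3) * (|11-13|=2 + |6-20|=14 + |2-10|=8). Sum = 24. MAE = 8.

8


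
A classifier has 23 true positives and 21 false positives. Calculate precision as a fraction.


Precision = TP / (TP + FP) = 23 / 44 = 23/44.

23/44


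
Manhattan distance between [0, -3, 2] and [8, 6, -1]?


d = sum of absolute differences: |0-8|=8 + |-3-6|=9 + |2--1|=3 = 20.

20


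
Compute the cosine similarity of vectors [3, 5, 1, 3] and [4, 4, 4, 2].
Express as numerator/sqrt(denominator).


dot = 42. |a|^2 = 44, |b|^2 = 52. cos = 42/sqrt(2288).

42/sqrt(2288)


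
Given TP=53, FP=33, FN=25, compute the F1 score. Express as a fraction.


Precision = 53/86 = 53/86. Recall = 53/78 = 53/78. F1 = 2*P*R/(P+R) = 53/82.

53/82


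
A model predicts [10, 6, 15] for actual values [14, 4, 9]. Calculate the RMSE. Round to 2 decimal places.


MSE = 18.6667. RMSE = sqrt(18.6667) = 4.32.

4.32


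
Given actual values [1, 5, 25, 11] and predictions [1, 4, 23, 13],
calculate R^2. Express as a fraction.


Mean(y) = 21/2. SS_res = 9. SS_tot = 331. R^2 = 1 - 9/(331) = 322/331.

322/331


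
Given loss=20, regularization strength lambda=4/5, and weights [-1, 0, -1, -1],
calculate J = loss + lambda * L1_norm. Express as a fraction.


L1 norm = sum(|w|) = 3. J = 20 + 4/5 * 3 = 112/5.

112/5


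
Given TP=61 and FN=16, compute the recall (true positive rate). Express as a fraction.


Recall = TP / (TP + FN) = 61 / 77 = 61/77.

61/77


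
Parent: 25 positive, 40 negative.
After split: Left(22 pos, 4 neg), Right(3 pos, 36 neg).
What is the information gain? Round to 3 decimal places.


H(parent) = 0.9612. H(left) = 0.6194, H(right) = 0.3912. Weighted = (26/65)*0.6194 + (39/65)*0.3912 = 0.4825. IG = 0.9612 - 0.4825 = 0.4787, which rounds to 0.479.

0.479


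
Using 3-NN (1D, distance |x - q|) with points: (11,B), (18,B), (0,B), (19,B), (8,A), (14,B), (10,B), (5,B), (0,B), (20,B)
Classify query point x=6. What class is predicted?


Distances: |11-6|=5, |18-6|=12, |0-6|=6, |19-6|=13, |8-6|=2, |14-6|=8, |10-6|=4, |5-6|=1, |0-6|=6, |20-6|=14. 3 nearest: (5,B), (8,A), (10,B). Counts: {'B': 2, 'A': 1}. Majority class: B.

B


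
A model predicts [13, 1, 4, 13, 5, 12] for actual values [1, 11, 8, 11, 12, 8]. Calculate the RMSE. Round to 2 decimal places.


MSE = 54.8333. RMSE = sqrt(54.8333) = 7.40.

7.40


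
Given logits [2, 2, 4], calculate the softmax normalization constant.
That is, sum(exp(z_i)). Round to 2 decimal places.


Denom = e^2=7.3891 + e^2=7.3891 + e^4=54.5982. Sum = 69.3764, which rounds to 69.38.

69.38


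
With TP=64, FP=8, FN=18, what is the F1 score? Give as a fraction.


Precision = 64/72 = 8/9. Recall = 64/82 = 32/41. F1 = 2*P*R/(P+R) = 64/77.

64/77


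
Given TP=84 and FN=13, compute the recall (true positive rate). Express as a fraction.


Recall = TP / (TP + FN) = 84 / 97 = 84/97.

84/97


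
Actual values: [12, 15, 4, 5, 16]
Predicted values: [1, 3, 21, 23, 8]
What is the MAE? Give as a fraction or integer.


MAE = (1/5) * (|12-1|=11 + |15-3|=12 + |4-21|=17 + |5-23|=18 + |16-8|=8). Sum = 66. MAE = 66/5.

66/5


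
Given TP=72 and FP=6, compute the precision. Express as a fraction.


Precision = TP / (TP + FP) = 72 / 78 = 12/13.

12/13


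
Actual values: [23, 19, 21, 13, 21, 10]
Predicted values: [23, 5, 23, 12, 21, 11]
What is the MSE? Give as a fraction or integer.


MSE = (1/6) * ((23-23)^2=0 + (19-5)^2=196 + (21-23)^2=4 + (13-12)^2=1 + (21-21)^2=0 + (10-11)^2=1). Sum = 202. MSE = 101/3.

101/3


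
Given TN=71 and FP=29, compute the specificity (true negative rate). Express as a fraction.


Specificity = TN / (TN + FP) = 71 / 100 = 71/100.

71/100


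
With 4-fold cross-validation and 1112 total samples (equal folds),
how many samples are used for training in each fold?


Each validation fold has 1112/4 = 278 samples. Training set = 1112 - 278 = 834.

834


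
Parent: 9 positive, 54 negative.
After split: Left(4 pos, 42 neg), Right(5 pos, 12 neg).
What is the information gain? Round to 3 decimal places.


H(parent) = 0.5917. H(left) = 0.4262, H(right) = 0.8740. Weighted = (46/63)*0.4262 + (17/63)*0.8740 = 0.5470. IG = 0.5917 - 0.5470 = 0.0447, which rounds to 0.045.

0.045


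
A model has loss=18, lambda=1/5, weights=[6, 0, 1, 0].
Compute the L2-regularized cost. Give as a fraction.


L2 sq norm = sum(w^2) = 37. J = 18 + 1/5 * 37 = 127/5.

127/5


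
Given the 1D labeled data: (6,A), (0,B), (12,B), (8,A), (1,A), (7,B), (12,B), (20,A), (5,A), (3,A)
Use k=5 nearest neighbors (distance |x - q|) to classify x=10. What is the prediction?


Distances: |6-10|=4, |0-10|=10, |12-10|=2, |8-10|=2, |1-10|=9, |7-10|=3, |12-10|=2, |20-10|=10, |5-10|=5, |3-10|=7. 5 nearest: (8,A), (12,B), (12,B), (7,B), (6,A). Counts: {'A': 2, 'B': 3}. Majority class: B.

B


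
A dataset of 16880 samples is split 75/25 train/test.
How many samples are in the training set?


Test set = 16880 * 25% = 4220. Training set = 16880 - 4220 = 12660.

12660


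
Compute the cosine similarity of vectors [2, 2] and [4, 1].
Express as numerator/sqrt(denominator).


dot = 10. |a|^2 = 8, |b|^2 = 17. cos = 10/sqrt(136).

10/sqrt(136)


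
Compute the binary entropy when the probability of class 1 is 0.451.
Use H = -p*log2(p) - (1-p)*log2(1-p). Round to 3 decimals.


H = -0.451*log2(0.451) - 0.549*log2(0.549) = 0.993.

0.993


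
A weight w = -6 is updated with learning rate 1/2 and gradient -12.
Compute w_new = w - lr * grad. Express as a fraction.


w_new = -6 - 1/2 * -12 = -6 - -6 = 0.

0


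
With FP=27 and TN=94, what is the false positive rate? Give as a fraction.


FPR = FP / (FP + TN) = 27 / 121 = 27/121.

27/121


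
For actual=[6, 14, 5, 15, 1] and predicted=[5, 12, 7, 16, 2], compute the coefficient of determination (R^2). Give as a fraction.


Mean(y) = 41/5. SS_res = 11. SS_tot = 734/5. R^2 = 1 - 11/(734/5) = 679/734.

679/734


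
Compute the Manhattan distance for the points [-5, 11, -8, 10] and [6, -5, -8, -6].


d = sum of absolute differences: |-5-6|=11 + |11--5|=16 + |-8--8|=0 + |10--6|=16 = 43.

43


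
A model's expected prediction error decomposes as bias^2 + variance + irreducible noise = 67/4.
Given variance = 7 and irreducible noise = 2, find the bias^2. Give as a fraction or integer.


Total error = bias^2 + variance + irreducible noise. So bias^2 = 67/4 - 7 - 2 = 31/4.

31/4


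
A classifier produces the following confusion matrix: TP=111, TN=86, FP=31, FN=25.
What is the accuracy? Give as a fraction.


Accuracy = (TP + TN) / (TP + TN + FP + FN) = (111 + 86) / 253 = 197/253.

197/253


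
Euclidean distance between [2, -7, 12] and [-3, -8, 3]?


d = sqrt(sum of squared differences). (2--3)^2=25, (-7--8)^2=1, (12-3)^2=81. Sum = 107.

sqrt(107)


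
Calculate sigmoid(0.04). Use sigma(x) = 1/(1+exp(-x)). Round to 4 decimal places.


sigma(0.04) = 1/(1+e^(-0.04)) = 1/(1+0.960789) = 1/1.960789 = 0.5100.

0.5100


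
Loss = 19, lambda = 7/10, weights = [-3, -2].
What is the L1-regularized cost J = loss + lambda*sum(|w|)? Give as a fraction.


L1 norm = sum(|w|) = 5. J = 19 + 7/10 * 5 = 45/2.

45/2


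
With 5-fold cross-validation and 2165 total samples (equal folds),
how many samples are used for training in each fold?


Each validation fold has 2165/5 = 433 samples. Training set = 2165 - 433 = 1732.

1732


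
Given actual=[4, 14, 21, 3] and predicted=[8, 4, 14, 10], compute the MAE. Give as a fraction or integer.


MAE = (1/4) * (|4-8|=4 + |14-4|=10 + |21-14|=7 + |3-10|=7). Sum = 28. MAE = 7.

7


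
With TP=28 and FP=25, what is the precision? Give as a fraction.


Precision = TP / (TP + FP) = 28 / 53 = 28/53.

28/53


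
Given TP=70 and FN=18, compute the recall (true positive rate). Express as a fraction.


Recall = TP / (TP + FN) = 70 / 88 = 35/44.

35/44


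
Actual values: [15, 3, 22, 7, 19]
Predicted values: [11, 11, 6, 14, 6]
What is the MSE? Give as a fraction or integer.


MSE = (1/5) * ((15-11)^2=16 + (3-11)^2=64 + (22-6)^2=256 + (7-14)^2=49 + (19-6)^2=169). Sum = 554. MSE = 554/5.

554/5


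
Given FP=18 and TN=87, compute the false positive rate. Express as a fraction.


FPR = FP / (FP + TN) = 18 / 105 = 6/35.

6/35


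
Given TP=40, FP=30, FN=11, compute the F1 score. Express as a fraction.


Precision = 40/70 = 4/7. Recall = 40/51 = 40/51. F1 = 2*P*R/(P+R) = 80/121.

80/121


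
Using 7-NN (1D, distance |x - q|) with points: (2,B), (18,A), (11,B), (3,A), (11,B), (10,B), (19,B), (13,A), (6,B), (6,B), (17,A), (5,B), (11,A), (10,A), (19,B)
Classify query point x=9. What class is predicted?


Distances: |2-9|=7, |18-9|=9, |11-9|=2, |3-9|=6, |11-9|=2, |10-9|=1, |19-9|=10, |13-9|=4, |6-9|=3, |6-9|=3, |17-9|=8, |5-9|=4, |11-9|=2, |10-9|=1, |19-9|=10. 7 nearest: (10,A), (10,B), (11,A), (11,B), (11,B), (6,B), (6,B). Counts: {'A': 2, 'B': 5}. Majority class: B.

B


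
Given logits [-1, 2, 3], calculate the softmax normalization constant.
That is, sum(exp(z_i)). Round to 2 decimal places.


Denom = e^-1=0.3679 + e^2=7.3891 + e^3=20.0855. Sum = 27.8425, which rounds to 27.84.

27.84


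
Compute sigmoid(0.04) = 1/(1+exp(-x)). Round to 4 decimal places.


sigma(0.04) = 1/(1+e^(-0.04)) = 1/(1+0.960789) = 1/1.960789 = 0.5100.

0.5100


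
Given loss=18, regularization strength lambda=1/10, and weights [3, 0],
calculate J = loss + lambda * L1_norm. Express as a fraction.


L1 norm = sum(|w|) = 3. J = 18 + 1/10 * 3 = 183/10.

183/10


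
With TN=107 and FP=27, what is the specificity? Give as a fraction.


Specificity = TN / (TN + FP) = 107 / 134 = 107/134.

107/134


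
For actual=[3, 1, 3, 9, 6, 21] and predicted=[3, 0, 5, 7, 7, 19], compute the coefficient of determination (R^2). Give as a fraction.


Mean(y) = 43/6. SS_res = 14. SS_tot = 1613/6. R^2 = 1 - 14/(1613/6) = 1529/1613.

1529/1613


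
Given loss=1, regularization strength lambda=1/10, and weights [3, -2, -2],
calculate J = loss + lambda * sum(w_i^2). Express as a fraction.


L2 sq norm = sum(w^2) = 17. J = 1 + 1/10 * 17 = 27/10.

27/10


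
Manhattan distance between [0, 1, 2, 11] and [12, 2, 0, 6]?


d = sum of absolute differences: |0-12|=12 + |1-2|=1 + |2-0|=2 + |11-6|=5 = 20.

20


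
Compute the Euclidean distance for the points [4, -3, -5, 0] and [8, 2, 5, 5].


d = sqrt(sum of squared differences). (4-8)^2=16, (-3-2)^2=25, (-5-5)^2=100, (0-5)^2=25. Sum = 166.

sqrt(166)


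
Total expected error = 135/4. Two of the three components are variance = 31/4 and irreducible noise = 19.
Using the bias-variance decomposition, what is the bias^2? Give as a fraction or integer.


Total error = bias^2 + variance + irreducible noise. So bias^2 = 135/4 - 31/4 - 19 = 7.

7


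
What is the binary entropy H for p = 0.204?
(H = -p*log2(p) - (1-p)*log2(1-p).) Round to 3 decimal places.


H = -0.204*log2(0.204) - 0.796*log2(0.796) = 0.730.

0.730


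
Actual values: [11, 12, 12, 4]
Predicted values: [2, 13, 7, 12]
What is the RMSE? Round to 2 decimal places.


MSE = 42.7500. RMSE = sqrt(42.7500) = 6.54.

6.54


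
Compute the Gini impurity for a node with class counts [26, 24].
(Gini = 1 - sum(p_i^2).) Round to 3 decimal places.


Total = 50. Proportions: 26/50, 24/50. sum(p_i^2) = 0.5008. Gini = 1 - 0.5008 = 0.4992, which rounds to 0.499.

0.499


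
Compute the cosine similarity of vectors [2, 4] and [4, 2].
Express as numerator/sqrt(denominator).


dot = 16. |a|^2 = 20, |b|^2 = 20. cos = 16/sqrt(400).

16/sqrt(400)


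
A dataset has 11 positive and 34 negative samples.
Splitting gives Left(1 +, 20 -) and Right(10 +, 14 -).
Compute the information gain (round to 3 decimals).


H(parent) = 0.8024. H(left) = 0.2762, H(right) = 0.9799. Weighted = (21/45)*0.2762 + (24/45)*0.9799 = 0.6515. IG = 0.8024 - 0.6515 = 0.1509, which rounds to 0.151.

0.151


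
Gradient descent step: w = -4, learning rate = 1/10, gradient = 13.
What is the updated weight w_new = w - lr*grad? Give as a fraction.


w_new = -4 - 1/10 * 13 = -4 - 13/10 = -53/10.

-53/10


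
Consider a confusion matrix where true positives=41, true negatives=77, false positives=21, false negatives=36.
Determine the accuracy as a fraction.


Accuracy = (TP + TN) / (TP + TN + FP + FN) = (41 + 77) / 175 = 118/175.

118/175


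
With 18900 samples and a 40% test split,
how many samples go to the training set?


Test set = 18900 * 40% = 7560. Training set = 18900 - 7560 = 11340.

11340


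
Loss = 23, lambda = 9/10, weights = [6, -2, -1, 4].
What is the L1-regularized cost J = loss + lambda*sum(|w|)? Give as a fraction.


L1 norm = sum(|w|) = 13. J = 23 + 9/10 * 13 = 347/10.

347/10


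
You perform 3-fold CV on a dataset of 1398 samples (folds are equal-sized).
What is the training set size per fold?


Each validation fold has 1398/3 = 466 samples. Training set = 1398 - 466 = 932.

932


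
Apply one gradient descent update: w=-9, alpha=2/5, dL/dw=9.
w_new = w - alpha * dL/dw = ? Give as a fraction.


w_new = -9 - 2/5 * 9 = -9 - 18/5 = -63/5.

-63/5


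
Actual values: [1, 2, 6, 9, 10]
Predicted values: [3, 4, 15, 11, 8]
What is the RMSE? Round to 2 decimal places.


MSE = 19.4000. RMSE = sqrt(19.4000) = 4.40.

4.40


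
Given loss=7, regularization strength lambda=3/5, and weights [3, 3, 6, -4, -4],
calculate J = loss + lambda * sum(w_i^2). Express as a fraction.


L2 sq norm = sum(w^2) = 86. J = 7 + 3/5 * 86 = 293/5.

293/5


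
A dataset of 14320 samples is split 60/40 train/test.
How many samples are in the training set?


Test set = 14320 * 40% = 5728. Training set = 14320 - 5728 = 8592.

8592


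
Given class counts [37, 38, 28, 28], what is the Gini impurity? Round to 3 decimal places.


Total = 131. Proportions: 37/131, 38/131, 28/131, 28/131. sum(p_i^2) = 0.2553. Gini = 1 - 0.2553 = 0.7447, which rounds to 0.745.

0.745


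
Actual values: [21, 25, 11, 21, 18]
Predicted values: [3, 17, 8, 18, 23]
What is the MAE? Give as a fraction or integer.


MAE = (1/5) * (|21-3|=18 + |25-17|=8 + |11-8|=3 + |21-18|=3 + |18-23|=5). Sum = 37. MAE = 37/5.

37/5


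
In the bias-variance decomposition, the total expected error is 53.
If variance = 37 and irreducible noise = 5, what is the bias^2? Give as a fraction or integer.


Total error = bias^2 + variance + irreducible noise. So bias^2 = 53 - 37 - 5 = 11.

11


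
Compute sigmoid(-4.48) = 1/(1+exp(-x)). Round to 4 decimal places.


sigma(-4.48) = 1/(1+e^(4.48)) = 1/(1+88.234673) = 1/89.234673 = 0.0112.

0.0112


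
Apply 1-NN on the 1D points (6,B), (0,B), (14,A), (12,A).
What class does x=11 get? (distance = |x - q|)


Distances: |6-11|=5, |0-11|=11, |14-11|=3, |12-11|=1. 1 nearest: (12,A). Counts: {'A': 1}. Majority class: A.

A


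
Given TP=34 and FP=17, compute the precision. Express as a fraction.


Precision = TP / (TP + FP) = 34 / 51 = 2/3.

2/3


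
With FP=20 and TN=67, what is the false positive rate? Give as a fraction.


FPR = FP / (FP + TN) = 20 / 87 = 20/87.

20/87


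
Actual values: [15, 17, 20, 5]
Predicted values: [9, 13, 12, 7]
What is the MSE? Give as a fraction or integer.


MSE = (1/4) * ((15-9)^2=36 + (17-13)^2=16 + (20-12)^2=64 + (5-7)^2=4). Sum = 120. MSE = 30.

30


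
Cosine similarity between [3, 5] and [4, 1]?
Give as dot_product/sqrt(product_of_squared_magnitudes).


dot = 17. |a|^2 = 34, |b|^2 = 17. cos = 17/sqrt(578).

17/sqrt(578)


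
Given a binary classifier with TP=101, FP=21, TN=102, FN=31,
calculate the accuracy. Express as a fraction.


Accuracy = (TP + TN) / (TP + TN + FP + FN) = (101 + 102) / 255 = 203/255.

203/255


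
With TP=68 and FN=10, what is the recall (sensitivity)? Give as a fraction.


Recall = TP / (TP + FN) = 68 / 78 = 34/39.

34/39


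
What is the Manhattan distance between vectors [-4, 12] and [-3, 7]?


d = sum of absolute differences: |-4--3|=1 + |12-7|=5 = 6.

6


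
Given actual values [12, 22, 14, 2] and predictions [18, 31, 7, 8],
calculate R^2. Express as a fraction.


Mean(y) = 25/2. SS_res = 202. SS_tot = 203. R^2 = 1 - 202/(203) = 1/203.

1/203


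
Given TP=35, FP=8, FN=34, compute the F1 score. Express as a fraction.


Precision = 35/43 = 35/43. Recall = 35/69 = 35/69. F1 = 2*P*R/(P+R) = 5/8.

5/8


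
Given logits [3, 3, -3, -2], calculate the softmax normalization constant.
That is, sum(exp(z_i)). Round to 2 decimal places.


Denom = e^3=20.0855 + e^3=20.0855 + e^-3=0.0498 + e^-2=0.1353. Sum = 40.3561, which rounds to 40.36.

40.36


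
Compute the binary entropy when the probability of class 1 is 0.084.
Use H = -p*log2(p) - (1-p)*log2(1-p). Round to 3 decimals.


H = -0.084*log2(0.084) - 0.916*log2(0.916) = 0.416.

0.416


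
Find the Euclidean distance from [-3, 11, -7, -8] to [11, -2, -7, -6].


d = sqrt(sum of squared differences). (-3-11)^2=196, (11--2)^2=169, (-7--7)^2=0, (-8--6)^2=4. Sum = 369.

sqrt(369)


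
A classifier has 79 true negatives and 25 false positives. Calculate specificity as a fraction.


Specificity = TN / (TN + FP) = 79 / 104 = 79/104.

79/104


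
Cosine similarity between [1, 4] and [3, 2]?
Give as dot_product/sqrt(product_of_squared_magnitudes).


dot = 11. |a|^2 = 17, |b|^2 = 13. cos = 11/sqrt(221).

11/sqrt(221)


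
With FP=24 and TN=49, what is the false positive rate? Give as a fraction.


FPR = FP / (FP + TN) = 24 / 73 = 24/73.

24/73


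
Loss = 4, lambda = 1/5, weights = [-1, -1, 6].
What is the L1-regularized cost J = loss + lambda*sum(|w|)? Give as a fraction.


L1 norm = sum(|w|) = 8. J = 4 + 1/5 * 8 = 28/5.

28/5


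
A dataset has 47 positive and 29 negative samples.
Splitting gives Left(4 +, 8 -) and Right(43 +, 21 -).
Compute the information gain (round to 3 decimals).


H(parent) = 0.9591. H(left) = 0.9183, H(right) = 0.9130. Weighted = (12/76)*0.9183 + (64/76)*0.9130 = 0.9138. IG = 0.9591 - 0.9138 = 0.0453, which rounds to 0.045.

0.045


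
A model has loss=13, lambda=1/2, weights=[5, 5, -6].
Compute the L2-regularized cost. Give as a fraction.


L2 sq norm = sum(w^2) = 86. J = 13 + 1/2 * 86 = 56.

56


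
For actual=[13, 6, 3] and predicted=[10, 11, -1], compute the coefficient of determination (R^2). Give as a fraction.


Mean(y) = 22/3. SS_res = 50. SS_tot = 158/3. R^2 = 1 - 50/(158/3) = 4/79.

4/79


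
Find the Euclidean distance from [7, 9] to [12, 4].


d = sqrt(sum of squared differences). (7-12)^2=25, (9-4)^2=25. Sum = 50.

sqrt(50)


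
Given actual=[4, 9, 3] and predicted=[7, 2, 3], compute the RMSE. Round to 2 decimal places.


MSE = 19.3333. RMSE = sqrt(19.3333) = 4.40.

4.40


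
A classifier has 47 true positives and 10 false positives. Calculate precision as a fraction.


Precision = TP / (TP + FP) = 47 / 57 = 47/57.

47/57


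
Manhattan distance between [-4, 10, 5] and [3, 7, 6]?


d = sum of absolute differences: |-4-3|=7 + |10-7|=3 + |5-6|=1 = 11.

11


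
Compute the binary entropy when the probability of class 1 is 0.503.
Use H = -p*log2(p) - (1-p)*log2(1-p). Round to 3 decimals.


H = -0.503*log2(0.503) - 0.497*log2(0.497) = 1.000.

1.000


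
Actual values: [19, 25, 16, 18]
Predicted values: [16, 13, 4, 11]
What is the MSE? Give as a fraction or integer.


MSE = (1/4) * ((19-16)^2=9 + (25-13)^2=144 + (16-4)^2=144 + (18-11)^2=49). Sum = 346. MSE = 173/2.

173/2


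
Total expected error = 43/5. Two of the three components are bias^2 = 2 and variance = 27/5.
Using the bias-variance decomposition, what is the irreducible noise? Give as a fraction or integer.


Total error = bias^2 + variance + irreducible noise. So irreducible noise = 43/5 - 2 - 27/5 = 6/5.

6/5


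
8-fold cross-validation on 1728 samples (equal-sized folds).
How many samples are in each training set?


Each validation fold has 1728/8 = 216 samples. Training set = 1728 - 216 = 1512.

1512


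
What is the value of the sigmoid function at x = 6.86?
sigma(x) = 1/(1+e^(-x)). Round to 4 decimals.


sigma(6.86) = 1/(1+e^(-6.86)) = 1/(1+0.001049) = 1/1.001049 = 0.9990.

0.9990


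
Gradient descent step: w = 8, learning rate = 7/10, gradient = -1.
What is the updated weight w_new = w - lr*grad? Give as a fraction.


w_new = 8 - 7/10 * -1 = 8 - -7/10 = 87/10.

87/10


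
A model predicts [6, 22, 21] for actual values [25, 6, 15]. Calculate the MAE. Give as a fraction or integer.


MAE = (1/3) * (|25-6|=19 + |6-22|=16 + |15-21|=6). Sum = 41. MAE = 41/3.

41/3


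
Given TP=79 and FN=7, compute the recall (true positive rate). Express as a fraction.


Recall = TP / (TP + FN) = 79 / 86 = 79/86.

79/86


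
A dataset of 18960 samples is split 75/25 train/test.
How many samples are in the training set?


Test set = 18960 * 25% = 4740. Training set = 18960 - 4740 = 14220.

14220


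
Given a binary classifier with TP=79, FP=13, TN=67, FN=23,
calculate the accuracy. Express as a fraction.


Accuracy = (TP + TN) / (TP + TN + FP + FN) = (79 + 67) / 182 = 73/91.

73/91


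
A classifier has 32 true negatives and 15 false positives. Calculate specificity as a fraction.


Specificity = TN / (TN + FP) = 32 / 47 = 32/47.

32/47


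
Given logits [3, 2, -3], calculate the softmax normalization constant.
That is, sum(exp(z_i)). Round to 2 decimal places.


Denom = e^3=20.0855 + e^2=7.3891 + e^-3=0.0498. Sum = 27.5244, which rounds to 27.52.

27.52


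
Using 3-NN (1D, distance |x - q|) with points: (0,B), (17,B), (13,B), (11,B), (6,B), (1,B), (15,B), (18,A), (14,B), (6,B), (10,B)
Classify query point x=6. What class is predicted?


Distances: |0-6|=6, |17-6|=11, |13-6|=7, |11-6|=5, |6-6|=0, |1-6|=5, |15-6|=9, |18-6|=12, |14-6|=8, |6-6|=0, |10-6|=4. 3 nearest: (6,B), (6,B), (10,B). Counts: {'B': 3}. Majority class: B.

B


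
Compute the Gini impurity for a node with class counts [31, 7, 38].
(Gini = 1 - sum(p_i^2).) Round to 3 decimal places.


Total = 76. Proportions: 31/76, 7/76, 38/76. sum(p_i^2) = 0.4249. Gini = 1 - 0.4249 = 0.5751, which rounds to 0.575.

0.575


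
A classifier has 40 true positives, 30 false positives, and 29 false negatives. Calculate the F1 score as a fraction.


Precision = 40/70 = 4/7. Recall = 40/69 = 40/69. F1 = 2*P*R/(P+R) = 80/139.

80/139


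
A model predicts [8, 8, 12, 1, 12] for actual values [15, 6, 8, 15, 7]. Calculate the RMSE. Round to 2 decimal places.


MSE = 58.0000. RMSE = sqrt(58.0000) = 7.62.

7.62


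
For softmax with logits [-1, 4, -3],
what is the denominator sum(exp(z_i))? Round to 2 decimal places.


Denom = e^-1=0.3679 + e^4=54.5982 + e^-3=0.0498. Sum = 55.0159, which rounds to 55.02.

55.02


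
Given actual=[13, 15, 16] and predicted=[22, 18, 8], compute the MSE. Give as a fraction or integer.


MSE = (1/3) * ((13-22)^2=81 + (15-18)^2=9 + (16-8)^2=64). Sum = 154. MSE = 154/3.

154/3


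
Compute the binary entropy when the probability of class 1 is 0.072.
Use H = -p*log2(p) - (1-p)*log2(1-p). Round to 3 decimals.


H = -0.072*log2(0.072) - 0.928*log2(0.928) = 0.373.

0.373


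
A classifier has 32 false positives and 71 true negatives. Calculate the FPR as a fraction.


FPR = FP / (FP + TN) = 32 / 103 = 32/103.

32/103


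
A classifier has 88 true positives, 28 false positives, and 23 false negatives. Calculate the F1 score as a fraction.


Precision = 88/116 = 22/29. Recall = 88/111 = 88/111. F1 = 2*P*R/(P+R) = 176/227.

176/227


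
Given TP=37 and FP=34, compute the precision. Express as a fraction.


Precision = TP / (TP + FP) = 37 / 71 = 37/71.

37/71


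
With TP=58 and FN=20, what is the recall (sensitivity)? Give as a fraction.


Recall = TP / (TP + FN) = 58 / 78 = 29/39.

29/39


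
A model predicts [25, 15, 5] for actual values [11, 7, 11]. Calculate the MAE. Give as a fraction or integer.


MAE = (1/3) * (|11-25|=14 + |7-15|=8 + |11-5|=6). Sum = 28. MAE = 28/3.

28/3


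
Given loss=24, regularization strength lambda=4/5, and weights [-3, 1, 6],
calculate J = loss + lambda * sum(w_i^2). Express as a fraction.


L2 sq norm = sum(w^2) = 46. J = 24 + 4/5 * 46 = 304/5.

304/5


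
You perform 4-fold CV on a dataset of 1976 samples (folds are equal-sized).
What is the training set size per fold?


Each validation fold has 1976/4 = 494 samples. Training set = 1976 - 494 = 1482.

1482


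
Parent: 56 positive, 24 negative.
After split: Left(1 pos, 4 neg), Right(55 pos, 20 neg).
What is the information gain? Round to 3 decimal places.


H(parent) = 0.8813. H(left) = 0.7219, H(right) = 0.8366. Weighted = (5/80)*0.7219 + (75/80)*0.8366 = 0.8294. IG = 0.8813 - 0.8294 = 0.0519, which rounds to 0.052.

0.052


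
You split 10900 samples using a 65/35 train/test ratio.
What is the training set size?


Test set = 10900 * 35% = 3815. Training set = 10900 - 3815 = 7085.

7085


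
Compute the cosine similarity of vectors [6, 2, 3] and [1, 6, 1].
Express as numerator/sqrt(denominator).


dot = 21. |a|^2 = 49, |b|^2 = 38. cos = 21/sqrt(1862).

21/sqrt(1862)


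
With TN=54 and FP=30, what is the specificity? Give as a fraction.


Specificity = TN / (TN + FP) = 54 / 84 = 9/14.

9/14


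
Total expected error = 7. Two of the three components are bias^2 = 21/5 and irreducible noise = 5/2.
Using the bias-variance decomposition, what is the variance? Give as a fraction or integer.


Total error = bias^2 + variance + irreducible noise. So variance = 7 - 21/5 - 5/2 = 3/10.

3/10


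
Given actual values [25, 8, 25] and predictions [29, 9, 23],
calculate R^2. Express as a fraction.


Mean(y) = 58/3. SS_res = 21. SS_tot = 578/3. R^2 = 1 - 21/(578/3) = 515/578.

515/578


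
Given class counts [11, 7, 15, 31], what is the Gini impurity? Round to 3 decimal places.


Total = 64. Proportions: 11/64, 7/64, 15/64, 31/64. sum(p_i^2) = 0.3311. Gini = 1 - 0.3311 = 0.6689, which rounds to 0.669.

0.669


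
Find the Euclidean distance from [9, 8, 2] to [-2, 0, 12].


d = sqrt(sum of squared differences). (9--2)^2=121, (8-0)^2=64, (2-12)^2=100. Sum = 285.

sqrt(285)


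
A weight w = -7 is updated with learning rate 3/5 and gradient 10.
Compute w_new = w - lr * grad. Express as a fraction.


w_new = -7 - 3/5 * 10 = -7 - 6 = -13.

-13


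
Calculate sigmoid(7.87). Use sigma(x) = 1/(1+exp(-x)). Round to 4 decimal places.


sigma(7.87) = 1/(1+e^(-7.87)) = 1/(1+0.000382) = 1/1.000382 = 0.9996.

0.9996


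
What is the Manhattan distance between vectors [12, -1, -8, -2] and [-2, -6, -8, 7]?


d = sum of absolute differences: |12--2|=14 + |-1--6|=5 + |-8--8|=0 + |-2-7|=9 = 28.

28


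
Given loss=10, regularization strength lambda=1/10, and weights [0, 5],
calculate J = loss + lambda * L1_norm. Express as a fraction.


L1 norm = sum(|w|) = 5. J = 10 + 1/10 * 5 = 21/2.

21/2


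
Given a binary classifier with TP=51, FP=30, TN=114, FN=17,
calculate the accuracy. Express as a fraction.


Accuracy = (TP + TN) / (TP + TN + FP + FN) = (51 + 114) / 212 = 165/212.

165/212


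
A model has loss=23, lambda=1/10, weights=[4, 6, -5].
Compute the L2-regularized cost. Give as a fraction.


L2 sq norm = sum(w^2) = 77. J = 23 + 1/10 * 77 = 307/10.

307/10


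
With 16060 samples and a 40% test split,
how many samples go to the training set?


Test set = 16060 * 40% = 6424. Training set = 16060 - 6424 = 9636.

9636


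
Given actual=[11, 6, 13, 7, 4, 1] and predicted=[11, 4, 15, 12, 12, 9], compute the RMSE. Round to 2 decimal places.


MSE = 26.8333. RMSE = sqrt(26.8333) = 5.18.

5.18


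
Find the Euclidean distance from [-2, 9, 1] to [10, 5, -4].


d = sqrt(sum of squared differences). (-2-10)^2=144, (9-5)^2=16, (1--4)^2=25. Sum = 185.

sqrt(185)


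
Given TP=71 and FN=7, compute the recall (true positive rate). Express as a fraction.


Recall = TP / (TP + FN) = 71 / 78 = 71/78.

71/78


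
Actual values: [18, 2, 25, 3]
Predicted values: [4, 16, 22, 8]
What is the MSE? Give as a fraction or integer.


MSE = (1/4) * ((18-4)^2=196 + (2-16)^2=196 + (25-22)^2=9 + (3-8)^2=25). Sum = 426. MSE = 213/2.

213/2


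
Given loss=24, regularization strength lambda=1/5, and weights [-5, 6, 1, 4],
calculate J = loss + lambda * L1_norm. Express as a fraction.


L1 norm = sum(|w|) = 16. J = 24 + 1/5 * 16 = 136/5.

136/5


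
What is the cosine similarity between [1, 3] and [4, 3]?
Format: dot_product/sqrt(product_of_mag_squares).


dot = 13. |a|^2 = 10, |b|^2 = 25. cos = 13/sqrt(250).

13/sqrt(250)


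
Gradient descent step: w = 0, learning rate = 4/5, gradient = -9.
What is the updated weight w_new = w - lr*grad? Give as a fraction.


w_new = 0 - 4/5 * -9 = 0 - -36/5 = 36/5.

36/5


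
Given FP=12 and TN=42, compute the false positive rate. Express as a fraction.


FPR = FP / (FP + TN) = 12 / 54 = 2/9.

2/9


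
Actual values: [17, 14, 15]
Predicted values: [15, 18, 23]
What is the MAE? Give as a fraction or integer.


MAE = (1/3) * (|17-15|=2 + |14-18|=4 + |15-23|=8). Sum = 14. MAE = 14/3.

14/3


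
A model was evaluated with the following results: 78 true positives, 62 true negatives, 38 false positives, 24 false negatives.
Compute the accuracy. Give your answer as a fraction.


Accuracy = (TP + TN) / (TP + TN + FP + FN) = (78 + 62) / 202 = 70/101.

70/101


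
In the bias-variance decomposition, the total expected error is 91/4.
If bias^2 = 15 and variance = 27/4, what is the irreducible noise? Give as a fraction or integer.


Total error = bias^2 + variance + irreducible noise. So irreducible noise = 91/4 - 15 - 27/4 = 1.

1


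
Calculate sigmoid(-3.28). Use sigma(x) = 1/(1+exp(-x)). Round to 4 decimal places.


sigma(-3.28) = 1/(1+e^(3.28)) = 1/(1+26.575773) = 1/27.575773 = 0.0363.

0.0363


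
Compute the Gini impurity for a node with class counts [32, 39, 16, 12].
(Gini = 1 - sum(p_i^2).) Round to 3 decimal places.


Total = 99. Proportions: 32/99, 39/99, 16/99, 12/99. sum(p_i^2) = 0.3005. Gini = 1 - 0.3005 = 0.6995, which rounds to 0.700.

0.700


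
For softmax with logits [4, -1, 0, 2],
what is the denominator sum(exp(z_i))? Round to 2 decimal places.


Denom = e^4=54.5982 + e^-1=0.3679 + e^0=1.0000 + e^2=7.3891. Sum = 63.3552, which rounds to 63.36.

63.36


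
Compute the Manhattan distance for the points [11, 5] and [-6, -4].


d = sum of absolute differences: |11--6|=17 + |5--4|=9 = 26.

26


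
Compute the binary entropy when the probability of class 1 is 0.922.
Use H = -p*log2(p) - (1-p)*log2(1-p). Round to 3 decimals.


H = -0.922*log2(0.922) - 0.078*log2(0.078) = 0.395.

0.395


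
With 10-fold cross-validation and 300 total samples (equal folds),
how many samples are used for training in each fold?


Each validation fold has 300/10 = 30 samples. Training set = 300 - 30 = 270.

270


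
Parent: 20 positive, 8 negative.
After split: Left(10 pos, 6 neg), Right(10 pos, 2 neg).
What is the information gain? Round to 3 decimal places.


H(parent) = 0.8631. H(left) = 0.9544, H(right) = 0.6500. Weighted = (16/28)*0.9544 + (12/28)*0.6500 = 0.8239. IG = 0.8631 - 0.8239 = 0.0392, which rounds to 0.039.

0.039


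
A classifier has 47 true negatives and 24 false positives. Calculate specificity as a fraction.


Specificity = TN / (TN + FP) = 47 / 71 = 47/71.

47/71


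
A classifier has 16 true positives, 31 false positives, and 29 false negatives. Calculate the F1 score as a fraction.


Precision = 16/47 = 16/47. Recall = 16/45 = 16/45. F1 = 2*P*R/(P+R) = 8/23.

8/23


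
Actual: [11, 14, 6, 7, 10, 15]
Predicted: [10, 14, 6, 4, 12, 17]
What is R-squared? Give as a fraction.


Mean(y) = 21/2. SS_res = 18. SS_tot = 131/2. R^2 = 1 - 18/(131/2) = 95/131.

95/131


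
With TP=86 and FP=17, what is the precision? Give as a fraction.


Precision = TP / (TP + FP) = 86 / 103 = 86/103.

86/103


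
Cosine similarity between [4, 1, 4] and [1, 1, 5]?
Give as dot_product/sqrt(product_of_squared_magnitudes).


dot = 25. |a|^2 = 33, |b|^2 = 27. cos = 25/sqrt(891).

25/sqrt(891)


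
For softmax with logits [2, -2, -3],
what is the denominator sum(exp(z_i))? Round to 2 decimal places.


Denom = e^2=7.3891 + e^-2=0.1353 + e^-3=0.0498. Sum = 7.5742, which rounds to 7.57.

7.57


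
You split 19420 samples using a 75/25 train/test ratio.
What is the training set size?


Test set = 19420 * 25% = 4855. Training set = 19420 - 4855 = 14565.

14565
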